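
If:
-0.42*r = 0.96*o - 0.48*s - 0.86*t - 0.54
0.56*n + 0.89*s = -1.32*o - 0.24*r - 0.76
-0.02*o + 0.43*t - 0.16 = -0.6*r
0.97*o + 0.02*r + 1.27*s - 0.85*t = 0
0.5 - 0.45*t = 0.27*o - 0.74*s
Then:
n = -2.38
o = 0.61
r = 0.10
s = -0.29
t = 0.26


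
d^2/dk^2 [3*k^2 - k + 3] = 6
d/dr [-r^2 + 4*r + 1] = 4 - 2*r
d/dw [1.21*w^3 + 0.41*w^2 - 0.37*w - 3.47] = 3.63*w^2 + 0.82*w - 0.37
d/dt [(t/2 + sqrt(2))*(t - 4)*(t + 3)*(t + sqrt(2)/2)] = 2*t^3 - 3*t^2/2 + 15*sqrt(2)*t^2/4 - 10*t - 5*sqrt(2)*t/2 - 15*sqrt(2) - 1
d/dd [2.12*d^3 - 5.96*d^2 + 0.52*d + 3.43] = 6.36*d^2 - 11.92*d + 0.52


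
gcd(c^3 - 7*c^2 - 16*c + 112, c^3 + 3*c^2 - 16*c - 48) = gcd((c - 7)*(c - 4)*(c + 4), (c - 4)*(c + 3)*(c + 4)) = c^2 - 16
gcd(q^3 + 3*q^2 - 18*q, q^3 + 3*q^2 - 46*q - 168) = q + 6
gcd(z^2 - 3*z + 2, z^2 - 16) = 1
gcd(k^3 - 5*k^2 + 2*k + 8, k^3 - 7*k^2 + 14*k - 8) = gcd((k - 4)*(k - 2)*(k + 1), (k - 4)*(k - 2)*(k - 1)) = k^2 - 6*k + 8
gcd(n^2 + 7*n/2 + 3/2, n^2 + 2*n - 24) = 1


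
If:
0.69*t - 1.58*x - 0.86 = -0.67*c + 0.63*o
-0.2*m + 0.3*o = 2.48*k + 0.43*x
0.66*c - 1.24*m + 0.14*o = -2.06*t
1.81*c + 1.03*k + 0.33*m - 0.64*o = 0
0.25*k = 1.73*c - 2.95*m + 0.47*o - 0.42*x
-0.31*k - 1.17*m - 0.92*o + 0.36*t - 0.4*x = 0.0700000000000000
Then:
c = -0.04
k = 0.10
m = 0.06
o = 0.08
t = 0.04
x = -0.57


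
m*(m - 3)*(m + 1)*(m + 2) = m^4 - 7*m^2 - 6*m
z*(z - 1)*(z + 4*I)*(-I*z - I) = -I*z^4 + 4*z^3 + I*z^2 - 4*z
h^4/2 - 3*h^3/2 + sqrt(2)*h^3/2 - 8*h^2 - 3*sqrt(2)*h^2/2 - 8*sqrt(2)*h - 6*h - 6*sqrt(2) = (h/2 + sqrt(2)/2)*(h - 6)*(h + 1)*(h + 2)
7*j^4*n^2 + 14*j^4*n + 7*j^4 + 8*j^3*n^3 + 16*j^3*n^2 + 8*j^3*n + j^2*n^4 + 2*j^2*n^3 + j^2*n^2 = (j + n)*(7*j + n)*(j*n + j)^2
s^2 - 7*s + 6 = (s - 6)*(s - 1)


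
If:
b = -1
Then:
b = -1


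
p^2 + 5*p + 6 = (p + 2)*(p + 3)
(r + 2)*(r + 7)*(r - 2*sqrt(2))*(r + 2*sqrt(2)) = r^4 + 9*r^3 + 6*r^2 - 72*r - 112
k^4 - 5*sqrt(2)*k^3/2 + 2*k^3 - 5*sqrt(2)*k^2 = k^2*(k + 2)*(k - 5*sqrt(2)/2)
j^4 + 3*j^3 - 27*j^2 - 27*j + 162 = (j - 3)^2*(j + 3)*(j + 6)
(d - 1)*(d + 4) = d^2 + 3*d - 4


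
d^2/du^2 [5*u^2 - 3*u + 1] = 10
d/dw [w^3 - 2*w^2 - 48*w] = 3*w^2 - 4*w - 48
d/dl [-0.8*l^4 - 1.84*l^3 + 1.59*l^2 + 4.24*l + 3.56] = -3.2*l^3 - 5.52*l^2 + 3.18*l + 4.24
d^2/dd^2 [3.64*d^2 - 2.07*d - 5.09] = 7.28000000000000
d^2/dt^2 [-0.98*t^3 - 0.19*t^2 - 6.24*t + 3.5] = -5.88*t - 0.38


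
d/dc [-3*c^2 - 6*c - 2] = -6*c - 6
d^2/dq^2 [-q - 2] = 0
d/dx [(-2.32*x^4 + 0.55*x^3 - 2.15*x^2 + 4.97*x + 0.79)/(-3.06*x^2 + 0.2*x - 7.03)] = (14.1984*x^5 - 3.075*x^4 + 65.4584*x^3 + 3.1787*x^2 + 35.0638*x - 35.0971)/(9.3636*x^4 - 1.224*x^3 + 43.0636*x^2 - 2.812*x + 49.4209)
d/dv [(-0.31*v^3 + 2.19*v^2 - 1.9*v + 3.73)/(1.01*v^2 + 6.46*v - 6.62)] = (-0.3131*v^4 - 4.0052*v^3 + 22.223*v^2 - 36.5302*v - 11.5178)/(1.0201*v^4 + 13.0492*v^3 + 28.3592*v^2 - 85.5304*v + 43.8244)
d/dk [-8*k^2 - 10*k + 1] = -16*k - 10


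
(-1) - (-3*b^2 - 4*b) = 3*b^2 + 4*b - 1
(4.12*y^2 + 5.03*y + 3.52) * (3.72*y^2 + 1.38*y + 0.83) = 15.3264*y^4 + 24.3972*y^3 + 23.4554*y^2 + 9.0325*y + 2.9216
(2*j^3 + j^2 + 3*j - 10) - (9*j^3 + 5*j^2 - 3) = -7*j^3 - 4*j^2 + 3*j - 7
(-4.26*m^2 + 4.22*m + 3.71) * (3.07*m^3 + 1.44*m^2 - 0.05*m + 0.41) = -13.0782*m^5 + 6.821*m^4 + 17.6795*m^3 + 3.3848*m^2 + 1.5447*m + 1.5211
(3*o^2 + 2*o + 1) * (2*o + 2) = 6*o^3 + 10*o^2 + 6*o + 2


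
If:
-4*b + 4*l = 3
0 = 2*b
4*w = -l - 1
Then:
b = 0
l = 3/4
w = -7/16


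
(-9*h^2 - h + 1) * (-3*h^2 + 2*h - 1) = 27*h^4 - 15*h^3 + 4*h^2 + 3*h - 1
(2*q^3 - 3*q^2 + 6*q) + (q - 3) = 2*q^3 - 3*q^2 + 7*q - 3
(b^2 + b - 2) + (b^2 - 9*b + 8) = 2*b^2 - 8*b + 6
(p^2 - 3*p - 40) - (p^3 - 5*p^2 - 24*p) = -p^3 + 6*p^2 + 21*p - 40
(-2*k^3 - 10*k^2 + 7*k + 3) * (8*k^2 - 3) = -16*k^5 - 80*k^4 + 62*k^3 + 54*k^2 - 21*k - 9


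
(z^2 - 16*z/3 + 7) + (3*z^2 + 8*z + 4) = 4*z^2 + 8*z/3 + 11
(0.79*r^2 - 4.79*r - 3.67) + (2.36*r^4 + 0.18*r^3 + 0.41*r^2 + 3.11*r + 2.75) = 2.36*r^4 + 0.18*r^3 + 1.2*r^2 - 1.68*r - 0.92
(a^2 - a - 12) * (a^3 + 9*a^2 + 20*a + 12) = a^5 + 8*a^4 - a^3 - 116*a^2 - 252*a - 144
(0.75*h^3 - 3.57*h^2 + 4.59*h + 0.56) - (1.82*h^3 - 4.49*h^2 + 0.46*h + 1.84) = -1.07*h^3 + 0.92*h^2 + 4.13*h - 1.28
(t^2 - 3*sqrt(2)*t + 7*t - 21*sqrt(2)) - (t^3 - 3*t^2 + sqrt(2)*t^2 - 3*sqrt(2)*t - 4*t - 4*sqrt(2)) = -t^3 - sqrt(2)*t^2 + 4*t^2 + 11*t - 17*sqrt(2)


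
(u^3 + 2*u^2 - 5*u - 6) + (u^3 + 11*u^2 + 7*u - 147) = 2*u^3 + 13*u^2 + 2*u - 153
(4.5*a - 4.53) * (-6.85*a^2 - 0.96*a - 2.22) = -30.825*a^3 + 26.7105*a^2 - 5.6412*a + 10.0566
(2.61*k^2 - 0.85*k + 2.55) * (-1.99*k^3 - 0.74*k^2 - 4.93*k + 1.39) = -5.1939*k^5 - 0.2399*k^4 - 17.3128*k^3 + 5.9314*k^2 - 13.753*k + 3.5445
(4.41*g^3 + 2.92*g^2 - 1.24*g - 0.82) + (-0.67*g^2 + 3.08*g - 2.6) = 4.41*g^3 + 2.25*g^2 + 1.84*g - 3.42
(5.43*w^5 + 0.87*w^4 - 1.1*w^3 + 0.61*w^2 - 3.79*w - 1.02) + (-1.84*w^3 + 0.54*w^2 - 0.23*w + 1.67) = 5.43*w^5 + 0.87*w^4 - 2.94*w^3 + 1.15*w^2 - 4.02*w + 0.65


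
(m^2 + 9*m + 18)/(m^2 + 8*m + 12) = (m + 3)/(m + 2)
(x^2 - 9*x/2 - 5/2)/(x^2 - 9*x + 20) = (x + 1/2)/(x - 4)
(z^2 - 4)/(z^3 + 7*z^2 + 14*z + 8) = (z - 2)/(z^2 + 5*z + 4)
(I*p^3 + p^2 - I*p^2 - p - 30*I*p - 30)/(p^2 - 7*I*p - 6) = I*(p^2 - p - 30)/(p - 6*I)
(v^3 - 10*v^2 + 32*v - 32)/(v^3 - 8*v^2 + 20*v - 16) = (v - 4)/(v - 2)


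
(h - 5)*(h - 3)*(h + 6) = h^3 - 2*h^2 - 33*h + 90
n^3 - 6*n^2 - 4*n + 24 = (n - 6)*(n - 2)*(n + 2)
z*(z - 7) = z^2 - 7*z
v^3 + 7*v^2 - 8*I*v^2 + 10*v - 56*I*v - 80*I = (v + 2)*(v + 5)*(v - 8*I)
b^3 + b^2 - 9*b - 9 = (b - 3)*(b + 1)*(b + 3)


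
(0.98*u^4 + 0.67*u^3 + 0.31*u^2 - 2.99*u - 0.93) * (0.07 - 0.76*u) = -0.7448*u^5 - 0.4406*u^4 - 0.1887*u^3 + 2.2941*u^2 + 0.4975*u - 0.0651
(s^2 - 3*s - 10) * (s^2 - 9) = s^4 - 3*s^3 - 19*s^2 + 27*s + 90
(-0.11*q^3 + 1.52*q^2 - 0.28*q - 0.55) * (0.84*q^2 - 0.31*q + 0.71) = -0.0924*q^5 + 1.3109*q^4 - 0.7845*q^3 + 0.704*q^2 - 0.0283*q - 0.3905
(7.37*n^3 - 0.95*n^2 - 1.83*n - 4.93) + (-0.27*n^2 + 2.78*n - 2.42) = 7.37*n^3 - 1.22*n^2 + 0.95*n - 7.35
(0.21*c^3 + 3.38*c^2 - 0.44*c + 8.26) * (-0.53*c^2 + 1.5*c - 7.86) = -0.1113*c^5 - 1.4764*c^4 + 3.6526*c^3 - 31.6046*c^2 + 15.8484*c - 64.9236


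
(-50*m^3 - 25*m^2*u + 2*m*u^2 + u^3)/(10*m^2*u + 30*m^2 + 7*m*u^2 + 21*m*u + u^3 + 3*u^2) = (-5*m + u)/(u + 3)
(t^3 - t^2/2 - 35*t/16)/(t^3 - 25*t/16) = (4*t - 7)/(4*t - 5)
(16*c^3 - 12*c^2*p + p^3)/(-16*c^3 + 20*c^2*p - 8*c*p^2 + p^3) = (4*c + p)/(-4*c + p)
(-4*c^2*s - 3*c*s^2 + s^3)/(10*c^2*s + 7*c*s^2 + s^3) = (-4*c^2 - 3*c*s + s^2)/(10*c^2 + 7*c*s + s^2)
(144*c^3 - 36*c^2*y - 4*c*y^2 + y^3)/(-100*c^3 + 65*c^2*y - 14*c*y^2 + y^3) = (-36*c^2 + y^2)/(25*c^2 - 10*c*y + y^2)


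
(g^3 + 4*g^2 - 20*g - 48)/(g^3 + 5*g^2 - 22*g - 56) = (g + 6)/(g + 7)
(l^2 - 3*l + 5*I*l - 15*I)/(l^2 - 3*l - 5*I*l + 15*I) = (l + 5*I)/(l - 5*I)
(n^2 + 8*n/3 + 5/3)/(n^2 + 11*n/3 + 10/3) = (n + 1)/(n + 2)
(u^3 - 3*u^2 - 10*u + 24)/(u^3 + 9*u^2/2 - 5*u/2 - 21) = 2*(u - 4)/(2*u + 7)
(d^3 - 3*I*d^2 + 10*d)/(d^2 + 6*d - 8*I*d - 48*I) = d*(d^2 - 3*I*d + 10)/(d^2 + 6*d - 8*I*d - 48*I)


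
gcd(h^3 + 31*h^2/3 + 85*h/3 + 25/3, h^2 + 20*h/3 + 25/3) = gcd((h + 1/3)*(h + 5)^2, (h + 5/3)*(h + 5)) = h + 5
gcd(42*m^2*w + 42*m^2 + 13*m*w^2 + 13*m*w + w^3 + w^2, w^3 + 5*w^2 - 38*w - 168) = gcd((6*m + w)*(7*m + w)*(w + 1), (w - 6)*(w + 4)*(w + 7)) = 1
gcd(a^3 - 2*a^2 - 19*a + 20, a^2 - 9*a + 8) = a - 1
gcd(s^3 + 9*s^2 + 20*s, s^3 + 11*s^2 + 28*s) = s^2 + 4*s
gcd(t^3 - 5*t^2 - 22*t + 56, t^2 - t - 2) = t - 2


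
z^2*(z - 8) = z^3 - 8*z^2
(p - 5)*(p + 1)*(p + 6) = p^3 + 2*p^2 - 29*p - 30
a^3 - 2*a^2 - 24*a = a*(a - 6)*(a + 4)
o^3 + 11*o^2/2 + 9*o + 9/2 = (o + 1)*(o + 3/2)*(o + 3)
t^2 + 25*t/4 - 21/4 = (t - 3/4)*(t + 7)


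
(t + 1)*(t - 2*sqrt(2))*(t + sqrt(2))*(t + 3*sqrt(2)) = t^4 + t^3 + 2*sqrt(2)*t^3 - 10*t^2 + 2*sqrt(2)*t^2 - 12*sqrt(2)*t - 10*t - 12*sqrt(2)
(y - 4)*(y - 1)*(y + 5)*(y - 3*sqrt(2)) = y^4 - 3*sqrt(2)*y^3 - 21*y^2 + 20*y + 63*sqrt(2)*y - 60*sqrt(2)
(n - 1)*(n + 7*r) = n^2 + 7*n*r - n - 7*r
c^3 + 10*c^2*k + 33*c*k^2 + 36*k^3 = (c + 3*k)^2*(c + 4*k)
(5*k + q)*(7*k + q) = 35*k^2 + 12*k*q + q^2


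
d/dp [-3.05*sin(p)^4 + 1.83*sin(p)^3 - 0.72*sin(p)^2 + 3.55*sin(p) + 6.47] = (-12.2*sin(p)^3 + 5.49*sin(p)^2 - 1.44*sin(p) + 3.55)*cos(p)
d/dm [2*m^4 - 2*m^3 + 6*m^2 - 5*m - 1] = 8*m^3 - 6*m^2 + 12*m - 5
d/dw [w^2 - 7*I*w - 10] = 2*w - 7*I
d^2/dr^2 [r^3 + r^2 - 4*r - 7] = 6*r + 2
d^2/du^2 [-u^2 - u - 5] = -2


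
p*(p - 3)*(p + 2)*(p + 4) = p^4 + 3*p^3 - 10*p^2 - 24*p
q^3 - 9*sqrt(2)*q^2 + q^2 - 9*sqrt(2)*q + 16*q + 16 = (q + 1)*(q - 8*sqrt(2))*(q - sqrt(2))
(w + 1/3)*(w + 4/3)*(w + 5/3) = w^3 + 10*w^2/3 + 29*w/9 + 20/27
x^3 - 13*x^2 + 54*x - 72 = (x - 6)*(x - 4)*(x - 3)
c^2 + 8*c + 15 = (c + 3)*(c + 5)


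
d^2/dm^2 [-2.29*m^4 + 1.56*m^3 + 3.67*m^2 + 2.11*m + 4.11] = -27.48*m^2 + 9.36*m + 7.34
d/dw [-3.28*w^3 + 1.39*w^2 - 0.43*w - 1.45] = -9.84*w^2 + 2.78*w - 0.43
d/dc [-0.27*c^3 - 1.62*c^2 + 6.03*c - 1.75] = -0.81*c^2 - 3.24*c + 6.03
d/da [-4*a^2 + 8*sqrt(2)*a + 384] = -8*a + 8*sqrt(2)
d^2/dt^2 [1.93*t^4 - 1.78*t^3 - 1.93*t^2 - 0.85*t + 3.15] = 23.16*t^2 - 10.68*t - 3.86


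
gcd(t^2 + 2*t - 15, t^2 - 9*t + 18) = t - 3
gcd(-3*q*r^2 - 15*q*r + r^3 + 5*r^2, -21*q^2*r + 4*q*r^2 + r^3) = 3*q*r - r^2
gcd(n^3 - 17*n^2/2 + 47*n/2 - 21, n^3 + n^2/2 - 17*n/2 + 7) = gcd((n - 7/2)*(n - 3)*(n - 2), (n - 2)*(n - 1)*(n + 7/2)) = n - 2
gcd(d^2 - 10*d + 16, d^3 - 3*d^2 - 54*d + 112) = d^2 - 10*d + 16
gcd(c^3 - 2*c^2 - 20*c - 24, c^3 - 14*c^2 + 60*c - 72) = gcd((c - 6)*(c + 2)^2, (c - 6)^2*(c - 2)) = c - 6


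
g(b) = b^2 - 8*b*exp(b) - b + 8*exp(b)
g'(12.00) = -15624436.98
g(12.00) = -14322289.64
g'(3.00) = -477.05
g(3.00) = -315.37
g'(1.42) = -45.16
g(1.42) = -13.30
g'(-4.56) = -9.74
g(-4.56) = 25.82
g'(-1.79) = -2.19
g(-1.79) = 8.72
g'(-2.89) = -5.50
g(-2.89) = 12.97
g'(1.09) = -24.76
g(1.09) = -2.04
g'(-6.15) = -13.20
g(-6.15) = 44.09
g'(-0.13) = -0.35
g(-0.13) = 8.08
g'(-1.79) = -2.19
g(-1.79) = 8.72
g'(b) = -8*b*exp(b) + 2*b - 1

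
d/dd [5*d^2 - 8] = 10*d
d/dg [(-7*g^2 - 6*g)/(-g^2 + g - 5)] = (-13*g^2 + 70*g + 30)/(g^4 - 2*g^3 + 11*g^2 - 10*g + 25)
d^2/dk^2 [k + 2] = 0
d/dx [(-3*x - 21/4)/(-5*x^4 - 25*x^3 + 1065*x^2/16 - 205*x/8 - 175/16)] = 24*(-96*x^4 - 544*x^3 - 414*x^2 + 1491*x - 217)/(5*(256*x^8 + 2560*x^7 - 416*x^6 - 31456*x^5 + 59609*x^4 - 29332*x^3 - 8186*x^2 + 5740*x + 1225))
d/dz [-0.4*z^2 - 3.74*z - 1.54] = -0.8*z - 3.74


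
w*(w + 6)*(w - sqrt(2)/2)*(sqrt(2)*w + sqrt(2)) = sqrt(2)*w^4 - w^3 + 7*sqrt(2)*w^3 - 7*w^2 + 6*sqrt(2)*w^2 - 6*w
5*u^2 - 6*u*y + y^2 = (-5*u + y)*(-u + y)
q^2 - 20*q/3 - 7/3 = (q - 7)*(q + 1/3)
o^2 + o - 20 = (o - 4)*(o + 5)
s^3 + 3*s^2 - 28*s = s*(s - 4)*(s + 7)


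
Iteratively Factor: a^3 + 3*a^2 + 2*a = (a)*(a^2 + 3*a + 2) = a*(a + 1)*(a + 2)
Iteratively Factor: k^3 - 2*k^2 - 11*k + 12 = (k + 3)*(k^2 - 5*k + 4) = (k - 1)*(k + 3)*(k - 4)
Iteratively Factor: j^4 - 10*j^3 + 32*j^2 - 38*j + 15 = (j - 5)*(j^3 - 5*j^2 + 7*j - 3) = (j - 5)*(j - 3)*(j^2 - 2*j + 1) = (j - 5)*(j - 3)*(j - 1)*(j - 1)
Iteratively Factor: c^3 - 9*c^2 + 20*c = (c - 5)*(c^2 - 4*c) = (c - 5)*(c - 4)*(c)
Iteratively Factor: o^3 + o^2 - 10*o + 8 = (o - 2)*(o^2 + 3*o - 4) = (o - 2)*(o + 4)*(o - 1)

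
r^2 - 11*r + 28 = (r - 7)*(r - 4)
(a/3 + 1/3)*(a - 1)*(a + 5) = a^3/3 + 5*a^2/3 - a/3 - 5/3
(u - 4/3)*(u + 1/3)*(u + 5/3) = u^3 + 2*u^2/3 - 19*u/9 - 20/27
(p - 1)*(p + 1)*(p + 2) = p^3 + 2*p^2 - p - 2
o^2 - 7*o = o*(o - 7)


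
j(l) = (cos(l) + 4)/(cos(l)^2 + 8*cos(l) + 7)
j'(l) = (2*sin(l)*cos(l) + 8*sin(l))*(cos(l) + 4)/(cos(l)^2 + 8*cos(l) + 7)^2 - sin(l)/(cos(l)^2 + 8*cos(l) + 7) = (cos(l)^2 + 8*cos(l) + 25)*sin(l)/(cos(l)^2 + 8*cos(l) + 7)^2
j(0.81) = 0.36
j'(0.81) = 0.13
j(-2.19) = 1.27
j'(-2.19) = -2.32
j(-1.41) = 0.50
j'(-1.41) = -0.38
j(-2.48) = 2.45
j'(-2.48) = -6.91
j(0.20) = 0.32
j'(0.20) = 0.03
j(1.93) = 0.85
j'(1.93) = 1.12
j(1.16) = 0.42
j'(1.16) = 0.24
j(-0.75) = 0.35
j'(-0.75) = -0.12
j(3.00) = 50.05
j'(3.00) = 704.54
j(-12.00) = 0.33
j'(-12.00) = 0.08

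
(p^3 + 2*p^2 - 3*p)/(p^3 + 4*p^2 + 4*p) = (p^2 + 2*p - 3)/(p^2 + 4*p + 4)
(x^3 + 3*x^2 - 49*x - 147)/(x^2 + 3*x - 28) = (x^2 - 4*x - 21)/(x - 4)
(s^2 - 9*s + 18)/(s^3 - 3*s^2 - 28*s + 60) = (s - 3)/(s^2 + 3*s - 10)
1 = 1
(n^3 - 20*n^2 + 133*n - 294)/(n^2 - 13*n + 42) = n - 7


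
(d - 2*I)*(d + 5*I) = d^2 + 3*I*d + 10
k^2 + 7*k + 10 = (k + 2)*(k + 5)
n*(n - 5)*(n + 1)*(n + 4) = n^4 - 21*n^2 - 20*n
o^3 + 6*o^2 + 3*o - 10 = (o - 1)*(o + 2)*(o + 5)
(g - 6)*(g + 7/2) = g^2 - 5*g/2 - 21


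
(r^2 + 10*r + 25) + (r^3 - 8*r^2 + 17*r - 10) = r^3 - 7*r^2 + 27*r + 15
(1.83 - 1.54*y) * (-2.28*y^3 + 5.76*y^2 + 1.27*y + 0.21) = 3.5112*y^4 - 13.0428*y^3 + 8.585*y^2 + 2.0007*y + 0.3843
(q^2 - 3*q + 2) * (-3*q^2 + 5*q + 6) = -3*q^4 + 14*q^3 - 15*q^2 - 8*q + 12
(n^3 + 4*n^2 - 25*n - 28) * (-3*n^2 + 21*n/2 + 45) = -3*n^5 - 3*n^4/2 + 162*n^3 + 3*n^2/2 - 1419*n - 1260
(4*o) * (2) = 8*o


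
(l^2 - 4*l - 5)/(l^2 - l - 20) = (l + 1)/(l + 4)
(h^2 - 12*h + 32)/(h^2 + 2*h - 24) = (h - 8)/(h + 6)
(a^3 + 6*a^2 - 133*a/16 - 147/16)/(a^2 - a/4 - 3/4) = (4*a^2 + 21*a - 49)/(4*(a - 1))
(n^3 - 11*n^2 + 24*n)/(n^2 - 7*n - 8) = n*(n - 3)/(n + 1)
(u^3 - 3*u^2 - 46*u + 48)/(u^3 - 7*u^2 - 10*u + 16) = (u + 6)/(u + 2)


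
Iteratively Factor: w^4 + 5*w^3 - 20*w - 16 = (w + 1)*(w^3 + 4*w^2 - 4*w - 16) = (w + 1)*(w + 4)*(w^2 - 4) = (w - 2)*(w + 1)*(w + 4)*(w + 2)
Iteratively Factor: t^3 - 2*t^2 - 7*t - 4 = (t + 1)*(t^2 - 3*t - 4) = (t + 1)^2*(t - 4)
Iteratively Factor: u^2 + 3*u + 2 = (u + 1)*(u + 2)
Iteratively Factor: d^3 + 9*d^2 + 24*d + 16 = (d + 4)*(d^2 + 5*d + 4) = (d + 1)*(d + 4)*(d + 4)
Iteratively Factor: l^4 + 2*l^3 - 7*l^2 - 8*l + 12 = (l - 1)*(l^3 + 3*l^2 - 4*l - 12) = (l - 1)*(l + 2)*(l^2 + l - 6) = (l - 2)*(l - 1)*(l + 2)*(l + 3)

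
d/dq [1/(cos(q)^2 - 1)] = 2*cos(q)/sin(q)^3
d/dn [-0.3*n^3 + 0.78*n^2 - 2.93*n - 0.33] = -0.9*n^2 + 1.56*n - 2.93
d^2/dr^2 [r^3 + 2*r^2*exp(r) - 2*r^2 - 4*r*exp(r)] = 2*r^2*exp(r) + 4*r*exp(r) + 6*r - 4*exp(r) - 4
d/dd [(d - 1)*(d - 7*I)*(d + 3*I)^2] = 4*d^3 - 3*d^2*(1 + I) + 2*d*(33 + I) - 33 + 63*I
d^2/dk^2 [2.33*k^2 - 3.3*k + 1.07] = 4.66000000000000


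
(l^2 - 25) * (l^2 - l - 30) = l^4 - l^3 - 55*l^2 + 25*l + 750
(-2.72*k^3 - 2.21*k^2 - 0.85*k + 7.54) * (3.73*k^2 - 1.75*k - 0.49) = -10.1456*k^5 - 3.4833*k^4 + 2.0298*k^3 + 30.6946*k^2 - 12.7785*k - 3.6946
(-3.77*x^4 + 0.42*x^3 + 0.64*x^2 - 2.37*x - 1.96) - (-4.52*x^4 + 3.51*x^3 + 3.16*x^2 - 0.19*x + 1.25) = 0.75*x^4 - 3.09*x^3 - 2.52*x^2 - 2.18*x - 3.21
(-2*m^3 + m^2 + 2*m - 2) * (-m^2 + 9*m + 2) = 2*m^5 - 19*m^4 + 3*m^3 + 22*m^2 - 14*m - 4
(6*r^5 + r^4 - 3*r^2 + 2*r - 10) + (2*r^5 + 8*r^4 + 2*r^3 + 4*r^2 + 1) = 8*r^5 + 9*r^4 + 2*r^3 + r^2 + 2*r - 9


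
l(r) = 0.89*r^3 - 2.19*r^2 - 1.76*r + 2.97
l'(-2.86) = 32.61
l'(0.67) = -3.50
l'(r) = 2.67*r^2 - 4.38*r - 1.76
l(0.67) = 1.08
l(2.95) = 1.57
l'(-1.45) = 10.20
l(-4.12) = -89.19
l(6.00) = 105.81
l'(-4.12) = 61.61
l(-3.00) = -35.49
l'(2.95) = 8.55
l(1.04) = -0.23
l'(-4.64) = 76.05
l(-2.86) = -30.73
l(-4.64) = -124.92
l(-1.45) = -1.80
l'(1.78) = -1.10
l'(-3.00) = 35.41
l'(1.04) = -3.43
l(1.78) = -2.08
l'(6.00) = 68.08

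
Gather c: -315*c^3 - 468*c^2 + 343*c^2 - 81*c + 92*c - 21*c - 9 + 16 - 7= -315*c^3 - 125*c^2 - 10*c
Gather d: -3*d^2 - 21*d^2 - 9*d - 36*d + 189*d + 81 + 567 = -24*d^2 + 144*d + 648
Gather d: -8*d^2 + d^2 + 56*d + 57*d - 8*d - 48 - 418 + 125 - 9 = -7*d^2 + 105*d - 350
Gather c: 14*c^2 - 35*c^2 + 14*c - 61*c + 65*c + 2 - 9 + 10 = -21*c^2 + 18*c + 3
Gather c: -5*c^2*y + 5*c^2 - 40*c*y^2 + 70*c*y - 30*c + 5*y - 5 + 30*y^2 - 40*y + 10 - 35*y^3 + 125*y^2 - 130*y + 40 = c^2*(5 - 5*y) + c*(-40*y^2 + 70*y - 30) - 35*y^3 + 155*y^2 - 165*y + 45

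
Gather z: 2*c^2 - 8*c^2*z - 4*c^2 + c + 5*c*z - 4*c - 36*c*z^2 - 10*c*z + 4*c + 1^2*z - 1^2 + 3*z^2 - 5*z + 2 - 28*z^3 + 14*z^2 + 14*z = -2*c^2 + c - 28*z^3 + z^2*(17 - 36*c) + z*(-8*c^2 - 5*c + 10) + 1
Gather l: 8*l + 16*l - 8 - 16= 24*l - 24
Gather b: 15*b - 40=15*b - 40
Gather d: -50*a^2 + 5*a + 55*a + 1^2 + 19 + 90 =-50*a^2 + 60*a + 110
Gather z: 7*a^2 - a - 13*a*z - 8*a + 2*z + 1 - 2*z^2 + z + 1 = 7*a^2 - 9*a - 2*z^2 + z*(3 - 13*a) + 2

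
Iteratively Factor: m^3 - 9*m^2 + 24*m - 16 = (m - 1)*(m^2 - 8*m + 16) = (m - 4)*(m - 1)*(m - 4)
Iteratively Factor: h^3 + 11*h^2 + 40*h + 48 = (h + 3)*(h^2 + 8*h + 16) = (h + 3)*(h + 4)*(h + 4)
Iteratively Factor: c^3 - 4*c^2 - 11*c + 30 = (c - 5)*(c^2 + c - 6) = (c - 5)*(c - 2)*(c + 3)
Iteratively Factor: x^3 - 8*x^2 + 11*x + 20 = (x - 5)*(x^2 - 3*x - 4) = (x - 5)*(x - 4)*(x + 1)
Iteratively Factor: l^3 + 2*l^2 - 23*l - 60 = (l + 4)*(l^2 - 2*l - 15) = (l + 3)*(l + 4)*(l - 5)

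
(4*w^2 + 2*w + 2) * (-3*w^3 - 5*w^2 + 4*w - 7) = -12*w^5 - 26*w^4 - 30*w^2 - 6*w - 14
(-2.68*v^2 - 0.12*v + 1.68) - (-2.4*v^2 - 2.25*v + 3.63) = -0.28*v^2 + 2.13*v - 1.95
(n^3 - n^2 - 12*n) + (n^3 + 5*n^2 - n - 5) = 2*n^3 + 4*n^2 - 13*n - 5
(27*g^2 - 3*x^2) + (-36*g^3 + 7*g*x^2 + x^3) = -36*g^3 + 27*g^2 + 7*g*x^2 + x^3 - 3*x^2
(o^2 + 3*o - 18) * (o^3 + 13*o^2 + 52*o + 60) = o^5 + 16*o^4 + 73*o^3 - 18*o^2 - 756*o - 1080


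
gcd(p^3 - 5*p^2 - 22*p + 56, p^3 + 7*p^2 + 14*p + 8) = p + 4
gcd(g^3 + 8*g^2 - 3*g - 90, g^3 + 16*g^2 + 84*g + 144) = g + 6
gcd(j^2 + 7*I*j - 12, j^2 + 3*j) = 1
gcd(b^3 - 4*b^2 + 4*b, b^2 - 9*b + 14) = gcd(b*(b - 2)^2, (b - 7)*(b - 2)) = b - 2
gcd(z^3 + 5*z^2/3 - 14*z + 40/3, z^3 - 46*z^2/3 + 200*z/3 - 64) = z - 4/3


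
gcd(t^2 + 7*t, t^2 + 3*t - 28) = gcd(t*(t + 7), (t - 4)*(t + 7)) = t + 7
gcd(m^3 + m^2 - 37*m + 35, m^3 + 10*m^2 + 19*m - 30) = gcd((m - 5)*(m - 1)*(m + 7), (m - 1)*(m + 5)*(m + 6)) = m - 1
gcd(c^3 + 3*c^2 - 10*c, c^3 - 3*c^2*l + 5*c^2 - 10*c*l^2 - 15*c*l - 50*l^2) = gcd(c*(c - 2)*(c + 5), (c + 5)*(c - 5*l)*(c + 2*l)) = c + 5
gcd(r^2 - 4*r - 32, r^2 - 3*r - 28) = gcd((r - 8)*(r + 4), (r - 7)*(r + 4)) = r + 4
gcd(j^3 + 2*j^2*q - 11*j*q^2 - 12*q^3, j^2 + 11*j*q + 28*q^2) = j + 4*q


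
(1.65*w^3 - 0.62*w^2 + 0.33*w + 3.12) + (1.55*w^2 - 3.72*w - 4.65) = 1.65*w^3 + 0.93*w^2 - 3.39*w - 1.53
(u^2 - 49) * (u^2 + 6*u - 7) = u^4 + 6*u^3 - 56*u^2 - 294*u + 343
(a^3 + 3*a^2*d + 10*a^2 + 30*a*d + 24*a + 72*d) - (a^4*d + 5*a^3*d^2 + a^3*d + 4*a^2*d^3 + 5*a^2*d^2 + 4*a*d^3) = -a^4*d - 5*a^3*d^2 - a^3*d + a^3 - 4*a^2*d^3 - 5*a^2*d^2 + 3*a^2*d + 10*a^2 - 4*a*d^3 + 30*a*d + 24*a + 72*d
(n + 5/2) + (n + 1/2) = 2*n + 3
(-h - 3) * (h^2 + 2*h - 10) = -h^3 - 5*h^2 + 4*h + 30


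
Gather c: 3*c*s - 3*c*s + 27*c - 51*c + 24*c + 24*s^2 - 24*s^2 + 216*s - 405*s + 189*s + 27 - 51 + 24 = 0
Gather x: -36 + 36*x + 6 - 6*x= 30*x - 30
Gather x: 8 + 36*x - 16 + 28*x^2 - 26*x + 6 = 28*x^2 + 10*x - 2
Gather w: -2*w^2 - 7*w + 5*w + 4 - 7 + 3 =-2*w^2 - 2*w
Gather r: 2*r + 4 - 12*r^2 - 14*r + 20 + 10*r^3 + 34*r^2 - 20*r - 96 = 10*r^3 + 22*r^2 - 32*r - 72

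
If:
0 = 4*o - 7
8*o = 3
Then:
No Solution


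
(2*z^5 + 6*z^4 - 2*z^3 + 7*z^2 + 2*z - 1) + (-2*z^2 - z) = 2*z^5 + 6*z^4 - 2*z^3 + 5*z^2 + z - 1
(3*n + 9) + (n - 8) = 4*n + 1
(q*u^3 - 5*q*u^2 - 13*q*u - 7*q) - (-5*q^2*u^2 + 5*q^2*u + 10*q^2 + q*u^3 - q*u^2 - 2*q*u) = 5*q^2*u^2 - 5*q^2*u - 10*q^2 - 4*q*u^2 - 11*q*u - 7*q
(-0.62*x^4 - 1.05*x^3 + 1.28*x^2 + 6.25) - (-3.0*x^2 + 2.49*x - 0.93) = -0.62*x^4 - 1.05*x^3 + 4.28*x^2 - 2.49*x + 7.18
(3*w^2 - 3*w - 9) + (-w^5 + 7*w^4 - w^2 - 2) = -w^5 + 7*w^4 + 2*w^2 - 3*w - 11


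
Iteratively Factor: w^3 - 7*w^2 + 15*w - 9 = (w - 1)*(w^2 - 6*w + 9) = (w - 3)*(w - 1)*(w - 3)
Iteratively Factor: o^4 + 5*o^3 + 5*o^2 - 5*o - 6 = (o + 3)*(o^3 + 2*o^2 - o - 2) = (o + 1)*(o + 3)*(o^2 + o - 2) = (o - 1)*(o + 1)*(o + 3)*(o + 2)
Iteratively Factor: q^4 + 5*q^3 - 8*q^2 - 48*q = (q)*(q^3 + 5*q^2 - 8*q - 48) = q*(q - 3)*(q^2 + 8*q + 16) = q*(q - 3)*(q + 4)*(q + 4)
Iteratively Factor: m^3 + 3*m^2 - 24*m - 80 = (m - 5)*(m^2 + 8*m + 16) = (m - 5)*(m + 4)*(m + 4)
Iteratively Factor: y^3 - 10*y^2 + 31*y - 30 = (y - 2)*(y^2 - 8*y + 15) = (y - 5)*(y - 2)*(y - 3)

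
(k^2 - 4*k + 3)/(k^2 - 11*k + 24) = (k - 1)/(k - 8)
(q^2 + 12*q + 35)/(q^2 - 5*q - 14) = (q^2 + 12*q + 35)/(q^2 - 5*q - 14)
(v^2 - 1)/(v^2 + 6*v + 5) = (v - 1)/(v + 5)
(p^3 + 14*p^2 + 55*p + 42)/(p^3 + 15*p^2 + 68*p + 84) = (p + 1)/(p + 2)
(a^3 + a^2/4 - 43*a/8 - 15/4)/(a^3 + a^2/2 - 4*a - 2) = (8*a^2 - 14*a - 15)/(4*(2*a^2 - 3*a - 2))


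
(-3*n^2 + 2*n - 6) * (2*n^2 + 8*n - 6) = -6*n^4 - 20*n^3 + 22*n^2 - 60*n + 36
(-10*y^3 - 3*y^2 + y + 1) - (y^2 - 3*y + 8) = -10*y^3 - 4*y^2 + 4*y - 7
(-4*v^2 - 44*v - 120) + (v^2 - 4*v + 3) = -3*v^2 - 48*v - 117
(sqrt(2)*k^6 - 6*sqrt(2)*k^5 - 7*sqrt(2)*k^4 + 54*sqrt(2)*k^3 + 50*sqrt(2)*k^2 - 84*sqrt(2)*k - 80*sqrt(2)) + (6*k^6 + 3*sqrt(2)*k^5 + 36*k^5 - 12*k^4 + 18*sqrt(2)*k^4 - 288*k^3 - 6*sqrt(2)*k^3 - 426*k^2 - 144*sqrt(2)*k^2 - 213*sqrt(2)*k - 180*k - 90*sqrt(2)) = sqrt(2)*k^6 + 6*k^6 - 3*sqrt(2)*k^5 + 36*k^5 - 12*k^4 + 11*sqrt(2)*k^4 - 288*k^3 + 48*sqrt(2)*k^3 - 426*k^2 - 94*sqrt(2)*k^2 - 297*sqrt(2)*k - 180*k - 170*sqrt(2)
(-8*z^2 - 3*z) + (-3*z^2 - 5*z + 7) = -11*z^2 - 8*z + 7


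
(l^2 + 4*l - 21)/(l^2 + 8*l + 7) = (l - 3)/(l + 1)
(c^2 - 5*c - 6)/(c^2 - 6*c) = (c + 1)/c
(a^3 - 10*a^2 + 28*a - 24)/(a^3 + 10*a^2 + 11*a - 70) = (a^2 - 8*a + 12)/(a^2 + 12*a + 35)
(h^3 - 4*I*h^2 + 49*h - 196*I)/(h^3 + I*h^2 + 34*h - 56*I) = (h - 7*I)/(h - 2*I)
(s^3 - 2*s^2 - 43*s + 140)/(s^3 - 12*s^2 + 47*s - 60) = (s + 7)/(s - 3)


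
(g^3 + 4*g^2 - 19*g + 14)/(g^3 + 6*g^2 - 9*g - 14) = (g - 1)/(g + 1)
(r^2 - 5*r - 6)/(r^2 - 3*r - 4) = (r - 6)/(r - 4)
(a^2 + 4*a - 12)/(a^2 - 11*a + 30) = (a^2 + 4*a - 12)/(a^2 - 11*a + 30)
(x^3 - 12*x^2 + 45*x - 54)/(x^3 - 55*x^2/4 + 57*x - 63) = 4*(x^2 - 6*x + 9)/(4*x^2 - 31*x + 42)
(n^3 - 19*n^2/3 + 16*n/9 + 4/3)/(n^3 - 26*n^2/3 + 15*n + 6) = (n - 2/3)/(n - 3)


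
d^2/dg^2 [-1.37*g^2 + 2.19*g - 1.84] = -2.74000000000000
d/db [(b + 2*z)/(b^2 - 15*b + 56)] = (b^2 - 15*b - (b + 2*z)*(2*b - 15) + 56)/(b^2 - 15*b + 56)^2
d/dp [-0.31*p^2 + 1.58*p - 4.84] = 1.58 - 0.62*p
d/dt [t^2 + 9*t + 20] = 2*t + 9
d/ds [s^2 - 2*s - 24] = 2*s - 2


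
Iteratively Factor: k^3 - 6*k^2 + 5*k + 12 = (k + 1)*(k^2 - 7*k + 12) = (k - 4)*(k + 1)*(k - 3)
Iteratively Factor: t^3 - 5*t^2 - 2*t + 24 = (t - 4)*(t^2 - t - 6) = (t - 4)*(t - 3)*(t + 2)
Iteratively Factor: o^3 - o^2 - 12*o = (o - 4)*(o^2 + 3*o) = o*(o - 4)*(o + 3)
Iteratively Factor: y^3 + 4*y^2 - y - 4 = (y + 1)*(y^2 + 3*y - 4) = (y + 1)*(y + 4)*(y - 1)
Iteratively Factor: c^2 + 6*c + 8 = (c + 4)*(c + 2)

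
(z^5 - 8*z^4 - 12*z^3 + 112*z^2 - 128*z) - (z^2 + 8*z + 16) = z^5 - 8*z^4 - 12*z^3 + 111*z^2 - 136*z - 16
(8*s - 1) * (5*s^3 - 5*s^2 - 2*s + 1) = 40*s^4 - 45*s^3 - 11*s^2 + 10*s - 1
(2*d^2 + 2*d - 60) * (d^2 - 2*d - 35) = 2*d^4 - 2*d^3 - 134*d^2 + 50*d + 2100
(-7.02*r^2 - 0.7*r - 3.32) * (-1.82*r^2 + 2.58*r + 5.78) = 12.7764*r^4 - 16.8376*r^3 - 36.3392*r^2 - 12.6116*r - 19.1896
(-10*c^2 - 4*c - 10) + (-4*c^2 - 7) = -14*c^2 - 4*c - 17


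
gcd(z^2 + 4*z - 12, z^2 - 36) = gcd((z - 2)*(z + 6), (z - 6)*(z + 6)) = z + 6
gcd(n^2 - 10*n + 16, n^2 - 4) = n - 2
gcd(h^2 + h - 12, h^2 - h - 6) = h - 3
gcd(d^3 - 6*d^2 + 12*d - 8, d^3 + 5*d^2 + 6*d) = 1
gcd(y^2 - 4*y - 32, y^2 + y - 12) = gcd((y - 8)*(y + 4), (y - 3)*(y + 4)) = y + 4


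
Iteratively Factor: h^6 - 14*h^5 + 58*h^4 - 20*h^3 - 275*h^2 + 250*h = (h - 1)*(h^5 - 13*h^4 + 45*h^3 + 25*h^2 - 250*h) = (h - 5)*(h - 1)*(h^4 - 8*h^3 + 5*h^2 + 50*h) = h*(h - 5)*(h - 1)*(h^3 - 8*h^2 + 5*h + 50) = h*(h - 5)^2*(h - 1)*(h^2 - 3*h - 10) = h*(h - 5)^2*(h - 1)*(h + 2)*(h - 5)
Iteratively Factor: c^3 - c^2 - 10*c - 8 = (c + 2)*(c^2 - 3*c - 4) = (c - 4)*(c + 2)*(c + 1)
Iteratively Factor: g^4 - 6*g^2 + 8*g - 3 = (g - 1)*(g^3 + g^2 - 5*g + 3) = (g - 1)^2*(g^2 + 2*g - 3) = (g - 1)^3*(g + 3)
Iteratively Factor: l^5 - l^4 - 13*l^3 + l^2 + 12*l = (l + 1)*(l^4 - 2*l^3 - 11*l^2 + 12*l) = (l - 1)*(l + 1)*(l^3 - l^2 - 12*l) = (l - 4)*(l - 1)*(l + 1)*(l^2 + 3*l) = (l - 4)*(l - 1)*(l + 1)*(l + 3)*(l)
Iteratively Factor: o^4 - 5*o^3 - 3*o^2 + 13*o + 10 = (o + 1)*(o^3 - 6*o^2 + 3*o + 10) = (o - 2)*(o + 1)*(o^2 - 4*o - 5) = (o - 5)*(o - 2)*(o + 1)*(o + 1)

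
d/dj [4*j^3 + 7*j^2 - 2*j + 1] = 12*j^2 + 14*j - 2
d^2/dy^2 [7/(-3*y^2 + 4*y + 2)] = 14*(-9*y^2 + 12*y + 4*(3*y - 2)^2 + 6)/(-3*y^2 + 4*y + 2)^3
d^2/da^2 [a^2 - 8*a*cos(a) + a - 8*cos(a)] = 8*a*cos(a) + 16*sin(a) + 8*cos(a) + 2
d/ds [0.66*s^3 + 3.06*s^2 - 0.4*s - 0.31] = 1.98*s^2 + 6.12*s - 0.4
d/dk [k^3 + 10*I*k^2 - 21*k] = 3*k^2 + 20*I*k - 21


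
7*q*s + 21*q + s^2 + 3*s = (7*q + s)*(s + 3)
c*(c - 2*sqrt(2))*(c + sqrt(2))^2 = c^4 - 6*c^2 - 4*sqrt(2)*c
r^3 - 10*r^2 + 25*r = r*(r - 5)^2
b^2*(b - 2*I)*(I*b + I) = I*b^4 + 2*b^3 + I*b^3 + 2*b^2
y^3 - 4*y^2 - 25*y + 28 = (y - 7)*(y - 1)*(y + 4)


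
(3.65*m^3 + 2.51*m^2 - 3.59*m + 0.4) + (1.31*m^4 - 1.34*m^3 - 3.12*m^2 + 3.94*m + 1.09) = 1.31*m^4 + 2.31*m^3 - 0.61*m^2 + 0.35*m + 1.49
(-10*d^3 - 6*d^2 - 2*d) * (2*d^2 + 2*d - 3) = -20*d^5 - 32*d^4 + 14*d^3 + 14*d^2 + 6*d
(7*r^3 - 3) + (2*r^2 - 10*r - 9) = 7*r^3 + 2*r^2 - 10*r - 12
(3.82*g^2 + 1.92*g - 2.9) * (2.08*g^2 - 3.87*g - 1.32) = 7.9456*g^4 - 10.7898*g^3 - 18.5048*g^2 + 8.6886*g + 3.828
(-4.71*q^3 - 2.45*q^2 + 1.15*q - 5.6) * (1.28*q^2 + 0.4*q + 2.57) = -6.0288*q^5 - 5.02*q^4 - 11.6127*q^3 - 13.0045*q^2 + 0.7155*q - 14.392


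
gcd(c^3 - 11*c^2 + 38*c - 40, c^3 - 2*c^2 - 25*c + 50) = c^2 - 7*c + 10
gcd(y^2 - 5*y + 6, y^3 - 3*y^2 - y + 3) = y - 3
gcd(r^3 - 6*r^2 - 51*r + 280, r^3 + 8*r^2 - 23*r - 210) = r^2 + 2*r - 35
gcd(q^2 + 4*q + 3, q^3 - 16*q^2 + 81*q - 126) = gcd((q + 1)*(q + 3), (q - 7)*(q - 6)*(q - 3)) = 1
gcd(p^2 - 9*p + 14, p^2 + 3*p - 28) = 1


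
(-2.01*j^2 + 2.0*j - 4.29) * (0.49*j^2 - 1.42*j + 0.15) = -0.9849*j^4 + 3.8342*j^3 - 5.2436*j^2 + 6.3918*j - 0.6435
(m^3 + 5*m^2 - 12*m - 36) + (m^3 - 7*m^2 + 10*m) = 2*m^3 - 2*m^2 - 2*m - 36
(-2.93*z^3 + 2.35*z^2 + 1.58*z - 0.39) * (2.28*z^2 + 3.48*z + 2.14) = -6.6804*z^5 - 4.8384*z^4 + 5.5102*z^3 + 9.6382*z^2 + 2.024*z - 0.8346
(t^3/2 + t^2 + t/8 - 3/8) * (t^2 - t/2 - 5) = t^5/2 + 3*t^4/4 - 23*t^3/8 - 87*t^2/16 - 7*t/16 + 15/8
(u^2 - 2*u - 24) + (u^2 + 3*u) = 2*u^2 + u - 24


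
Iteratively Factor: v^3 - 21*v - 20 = (v - 5)*(v^2 + 5*v + 4) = (v - 5)*(v + 1)*(v + 4)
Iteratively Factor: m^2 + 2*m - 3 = (m - 1)*(m + 3)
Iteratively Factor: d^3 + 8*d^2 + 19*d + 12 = (d + 4)*(d^2 + 4*d + 3) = (d + 1)*(d + 4)*(d + 3)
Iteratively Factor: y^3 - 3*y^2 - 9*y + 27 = (y - 3)*(y^2 - 9) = (y - 3)^2*(y + 3)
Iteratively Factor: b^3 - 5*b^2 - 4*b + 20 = (b - 5)*(b^2 - 4) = (b - 5)*(b - 2)*(b + 2)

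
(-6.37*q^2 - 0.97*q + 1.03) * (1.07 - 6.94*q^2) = 44.2078*q^4 + 6.7318*q^3 - 13.9641*q^2 - 1.0379*q + 1.1021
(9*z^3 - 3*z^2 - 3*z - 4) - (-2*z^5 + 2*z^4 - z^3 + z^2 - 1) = 2*z^5 - 2*z^4 + 10*z^3 - 4*z^2 - 3*z - 3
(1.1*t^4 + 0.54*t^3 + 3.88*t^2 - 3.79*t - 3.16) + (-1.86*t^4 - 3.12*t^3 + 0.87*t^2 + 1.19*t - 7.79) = -0.76*t^4 - 2.58*t^3 + 4.75*t^2 - 2.6*t - 10.95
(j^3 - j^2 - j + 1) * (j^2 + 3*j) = j^5 + 2*j^4 - 4*j^3 - 2*j^2 + 3*j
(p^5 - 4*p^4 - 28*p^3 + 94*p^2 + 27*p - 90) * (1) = p^5 - 4*p^4 - 28*p^3 + 94*p^2 + 27*p - 90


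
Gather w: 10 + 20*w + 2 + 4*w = 24*w + 12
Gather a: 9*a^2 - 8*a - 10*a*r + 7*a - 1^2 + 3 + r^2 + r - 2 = 9*a^2 + a*(-10*r - 1) + r^2 + r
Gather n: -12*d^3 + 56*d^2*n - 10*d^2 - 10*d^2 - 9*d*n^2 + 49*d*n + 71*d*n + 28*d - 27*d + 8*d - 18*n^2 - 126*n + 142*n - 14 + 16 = -12*d^3 - 20*d^2 + 9*d + n^2*(-9*d - 18) + n*(56*d^2 + 120*d + 16) + 2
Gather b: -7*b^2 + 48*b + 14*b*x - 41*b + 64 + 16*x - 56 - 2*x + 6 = -7*b^2 + b*(14*x + 7) + 14*x + 14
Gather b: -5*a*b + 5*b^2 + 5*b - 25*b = 5*b^2 + b*(-5*a - 20)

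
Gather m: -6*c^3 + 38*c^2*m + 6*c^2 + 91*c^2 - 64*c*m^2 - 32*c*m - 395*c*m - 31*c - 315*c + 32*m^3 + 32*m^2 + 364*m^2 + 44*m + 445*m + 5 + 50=-6*c^3 + 97*c^2 - 346*c + 32*m^3 + m^2*(396 - 64*c) + m*(38*c^2 - 427*c + 489) + 55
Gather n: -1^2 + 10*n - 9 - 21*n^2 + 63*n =-21*n^2 + 73*n - 10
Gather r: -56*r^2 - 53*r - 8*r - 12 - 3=-56*r^2 - 61*r - 15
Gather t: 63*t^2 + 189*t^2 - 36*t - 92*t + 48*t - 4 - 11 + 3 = 252*t^2 - 80*t - 12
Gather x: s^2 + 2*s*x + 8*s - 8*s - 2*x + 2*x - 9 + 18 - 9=s^2 + 2*s*x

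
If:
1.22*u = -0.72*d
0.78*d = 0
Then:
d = 0.00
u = 0.00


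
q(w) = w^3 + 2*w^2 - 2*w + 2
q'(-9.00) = 205.00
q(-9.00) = -547.00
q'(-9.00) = 205.00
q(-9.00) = -547.00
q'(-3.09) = 14.28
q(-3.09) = -2.23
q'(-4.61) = 43.32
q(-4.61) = -44.25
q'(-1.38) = -1.81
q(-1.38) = 5.94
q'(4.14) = 65.98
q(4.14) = 98.96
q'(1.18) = 6.90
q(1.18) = 4.07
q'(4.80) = 86.32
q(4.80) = 149.07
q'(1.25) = 7.69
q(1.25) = 4.58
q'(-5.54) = 67.91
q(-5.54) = -95.57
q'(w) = 3*w^2 + 4*w - 2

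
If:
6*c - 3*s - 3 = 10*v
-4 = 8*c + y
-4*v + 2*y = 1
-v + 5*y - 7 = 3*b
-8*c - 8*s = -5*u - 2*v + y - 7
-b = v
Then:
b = -3/8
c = -21/32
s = -57/16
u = -161/20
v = 3/8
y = 5/4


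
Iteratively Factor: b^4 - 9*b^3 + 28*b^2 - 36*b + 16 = (b - 2)*(b^3 - 7*b^2 + 14*b - 8) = (b - 2)^2*(b^2 - 5*b + 4) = (b - 2)^2*(b - 1)*(b - 4)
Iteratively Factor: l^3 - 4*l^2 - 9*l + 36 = (l + 3)*(l^2 - 7*l + 12) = (l - 3)*(l + 3)*(l - 4)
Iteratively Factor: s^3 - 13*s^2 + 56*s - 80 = (s - 4)*(s^2 - 9*s + 20) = (s - 5)*(s - 4)*(s - 4)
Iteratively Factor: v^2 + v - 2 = (v - 1)*(v + 2)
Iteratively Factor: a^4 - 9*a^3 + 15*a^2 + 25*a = (a - 5)*(a^3 - 4*a^2 - 5*a) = (a - 5)*(a + 1)*(a^2 - 5*a) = a*(a - 5)*(a + 1)*(a - 5)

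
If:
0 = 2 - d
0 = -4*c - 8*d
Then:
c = -4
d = 2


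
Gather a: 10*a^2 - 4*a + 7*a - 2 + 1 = 10*a^2 + 3*a - 1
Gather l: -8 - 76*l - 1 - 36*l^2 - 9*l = -36*l^2 - 85*l - 9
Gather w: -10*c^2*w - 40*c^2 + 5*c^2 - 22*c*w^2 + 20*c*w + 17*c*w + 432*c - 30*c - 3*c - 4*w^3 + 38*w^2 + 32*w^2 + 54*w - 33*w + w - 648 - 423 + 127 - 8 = -35*c^2 + 399*c - 4*w^3 + w^2*(70 - 22*c) + w*(-10*c^2 + 37*c + 22) - 952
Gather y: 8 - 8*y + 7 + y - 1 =14 - 7*y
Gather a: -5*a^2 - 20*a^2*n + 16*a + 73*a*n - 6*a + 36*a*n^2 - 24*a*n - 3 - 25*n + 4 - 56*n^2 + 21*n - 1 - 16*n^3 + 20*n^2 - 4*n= a^2*(-20*n - 5) + a*(36*n^2 + 49*n + 10) - 16*n^3 - 36*n^2 - 8*n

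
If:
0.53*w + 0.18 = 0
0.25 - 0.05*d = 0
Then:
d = 5.00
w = -0.34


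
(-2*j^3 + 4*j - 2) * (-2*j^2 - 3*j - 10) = 4*j^5 + 6*j^4 + 12*j^3 - 8*j^2 - 34*j + 20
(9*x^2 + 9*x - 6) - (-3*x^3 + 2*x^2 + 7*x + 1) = 3*x^3 + 7*x^2 + 2*x - 7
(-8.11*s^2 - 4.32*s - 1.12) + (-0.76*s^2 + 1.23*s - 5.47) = -8.87*s^2 - 3.09*s - 6.59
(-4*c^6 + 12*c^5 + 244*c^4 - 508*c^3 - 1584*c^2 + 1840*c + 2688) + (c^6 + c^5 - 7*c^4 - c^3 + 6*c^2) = -3*c^6 + 13*c^5 + 237*c^4 - 509*c^3 - 1578*c^2 + 1840*c + 2688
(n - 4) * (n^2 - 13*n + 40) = n^3 - 17*n^2 + 92*n - 160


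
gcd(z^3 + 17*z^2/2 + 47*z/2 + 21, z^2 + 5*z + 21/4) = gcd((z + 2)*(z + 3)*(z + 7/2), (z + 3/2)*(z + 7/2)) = z + 7/2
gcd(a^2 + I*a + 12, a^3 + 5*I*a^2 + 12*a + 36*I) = a - 3*I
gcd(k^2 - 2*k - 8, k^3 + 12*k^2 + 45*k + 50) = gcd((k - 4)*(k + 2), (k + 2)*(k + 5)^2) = k + 2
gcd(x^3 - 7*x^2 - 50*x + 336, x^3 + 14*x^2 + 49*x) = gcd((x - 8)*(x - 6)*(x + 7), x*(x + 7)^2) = x + 7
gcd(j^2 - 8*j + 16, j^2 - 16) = j - 4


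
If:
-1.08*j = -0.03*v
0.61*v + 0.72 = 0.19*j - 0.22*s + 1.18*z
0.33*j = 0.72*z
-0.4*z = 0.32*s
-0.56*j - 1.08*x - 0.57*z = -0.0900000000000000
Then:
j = -0.03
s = 0.02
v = -1.23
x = 0.11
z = -0.02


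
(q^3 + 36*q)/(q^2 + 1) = q*(q^2 + 36)/(q^2 + 1)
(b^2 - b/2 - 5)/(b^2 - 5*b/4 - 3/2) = 2*(-2*b^2 + b + 10)/(-4*b^2 + 5*b + 6)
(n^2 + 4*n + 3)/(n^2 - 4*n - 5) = (n + 3)/(n - 5)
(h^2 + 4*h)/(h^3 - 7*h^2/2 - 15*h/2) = 2*(h + 4)/(2*h^2 - 7*h - 15)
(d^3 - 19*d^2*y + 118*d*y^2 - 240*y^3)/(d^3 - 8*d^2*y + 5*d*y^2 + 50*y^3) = (-d^2 + 14*d*y - 48*y^2)/(-d^2 + 3*d*y + 10*y^2)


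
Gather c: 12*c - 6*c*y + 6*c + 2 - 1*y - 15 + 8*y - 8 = c*(18 - 6*y) + 7*y - 21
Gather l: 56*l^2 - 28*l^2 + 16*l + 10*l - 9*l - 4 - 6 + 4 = 28*l^2 + 17*l - 6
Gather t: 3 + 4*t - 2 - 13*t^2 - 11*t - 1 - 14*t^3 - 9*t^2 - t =-14*t^3 - 22*t^2 - 8*t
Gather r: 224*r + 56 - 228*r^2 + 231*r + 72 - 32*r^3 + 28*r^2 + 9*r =-32*r^3 - 200*r^2 + 464*r + 128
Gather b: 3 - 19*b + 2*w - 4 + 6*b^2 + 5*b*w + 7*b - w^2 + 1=6*b^2 + b*(5*w - 12) - w^2 + 2*w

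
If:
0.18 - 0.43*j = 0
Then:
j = 0.42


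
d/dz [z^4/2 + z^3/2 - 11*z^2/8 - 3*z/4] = 2*z^3 + 3*z^2/2 - 11*z/4 - 3/4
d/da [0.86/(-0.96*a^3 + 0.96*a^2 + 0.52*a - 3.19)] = (2.4768*a^2 - 1.6512*a - 0.4472)/(0.96*a^3 - 0.96*a^2 - 0.52*a + 3.19)^2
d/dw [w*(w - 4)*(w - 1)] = 3*w^2 - 10*w + 4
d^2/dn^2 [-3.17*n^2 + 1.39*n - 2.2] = -6.34000000000000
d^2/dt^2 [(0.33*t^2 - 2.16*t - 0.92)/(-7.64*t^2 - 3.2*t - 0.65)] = (268.292352*t^3 + 332.032872*t^2 + 70.5936*t + 0.439710000000002)/(445.943744*t^6 + 560.34816*t^5 + 348.52152*t^4 + 128.1152*t^3 + 29.6517*t^2 + 4.056*t + 0.274625)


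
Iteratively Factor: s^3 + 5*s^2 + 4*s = (s + 1)*(s^2 + 4*s) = s*(s + 1)*(s + 4)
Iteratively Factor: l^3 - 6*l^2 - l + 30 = (l - 5)*(l^2 - l - 6) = (l - 5)*(l + 2)*(l - 3)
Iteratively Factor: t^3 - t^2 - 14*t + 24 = (t - 3)*(t^2 + 2*t - 8) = (t - 3)*(t - 2)*(t + 4)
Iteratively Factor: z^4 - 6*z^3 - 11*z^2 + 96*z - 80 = (z - 4)*(z^3 - 2*z^2 - 19*z + 20) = (z - 4)*(z - 1)*(z^2 - z - 20) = (z - 5)*(z - 4)*(z - 1)*(z + 4)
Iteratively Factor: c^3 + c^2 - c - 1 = (c - 1)*(c^2 + 2*c + 1) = (c - 1)*(c + 1)*(c + 1)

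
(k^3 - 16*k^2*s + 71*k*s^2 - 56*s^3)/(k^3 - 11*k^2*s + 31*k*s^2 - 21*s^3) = (-k + 8*s)/(-k + 3*s)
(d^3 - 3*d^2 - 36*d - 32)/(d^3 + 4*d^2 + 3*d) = (d^2 - 4*d - 32)/(d*(d + 3))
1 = 1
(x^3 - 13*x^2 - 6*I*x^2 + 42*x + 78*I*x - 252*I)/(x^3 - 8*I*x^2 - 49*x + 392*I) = (x^2 - 6*x*(1 + I) + 36*I)/(x^2 + x*(7 - 8*I) - 56*I)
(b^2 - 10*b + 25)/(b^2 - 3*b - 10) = (b - 5)/(b + 2)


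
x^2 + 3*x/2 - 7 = (x - 2)*(x + 7/2)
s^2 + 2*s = s*(s + 2)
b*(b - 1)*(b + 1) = b^3 - b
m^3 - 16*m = m*(m - 4)*(m + 4)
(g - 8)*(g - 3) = g^2 - 11*g + 24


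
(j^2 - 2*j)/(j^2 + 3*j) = (j - 2)/(j + 3)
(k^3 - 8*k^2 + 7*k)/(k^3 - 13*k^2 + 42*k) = (k - 1)/(k - 6)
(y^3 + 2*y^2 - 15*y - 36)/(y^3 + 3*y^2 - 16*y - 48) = (y + 3)/(y + 4)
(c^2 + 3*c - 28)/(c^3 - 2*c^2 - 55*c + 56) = (c - 4)/(c^2 - 9*c + 8)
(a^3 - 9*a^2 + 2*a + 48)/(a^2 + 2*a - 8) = (a^3 - 9*a^2 + 2*a + 48)/(a^2 + 2*a - 8)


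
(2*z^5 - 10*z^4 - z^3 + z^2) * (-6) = -12*z^5 + 60*z^4 + 6*z^3 - 6*z^2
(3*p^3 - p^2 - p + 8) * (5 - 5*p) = -15*p^4 + 20*p^3 - 45*p + 40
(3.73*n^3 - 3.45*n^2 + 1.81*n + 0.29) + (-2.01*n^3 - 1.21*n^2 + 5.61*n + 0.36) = 1.72*n^3 - 4.66*n^2 + 7.42*n + 0.65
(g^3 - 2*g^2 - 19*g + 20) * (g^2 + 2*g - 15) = g^5 - 38*g^3 + 12*g^2 + 325*g - 300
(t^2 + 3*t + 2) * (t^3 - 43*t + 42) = t^5 + 3*t^4 - 41*t^3 - 87*t^2 + 40*t + 84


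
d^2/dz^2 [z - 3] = 0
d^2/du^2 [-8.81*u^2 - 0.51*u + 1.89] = -17.6200000000000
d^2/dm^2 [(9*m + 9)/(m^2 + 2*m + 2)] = 18*(3*(-m - 1)*(m^2 + 2*m + 2) + 4*(m + 1)^3)/(m^2 + 2*m + 2)^3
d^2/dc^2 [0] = 0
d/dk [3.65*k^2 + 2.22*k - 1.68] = 7.3*k + 2.22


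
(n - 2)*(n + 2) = n^2 - 4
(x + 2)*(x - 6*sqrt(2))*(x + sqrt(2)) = x^3 - 5*sqrt(2)*x^2 + 2*x^2 - 10*sqrt(2)*x - 12*x - 24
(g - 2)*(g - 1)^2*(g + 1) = g^4 - 3*g^3 + g^2 + 3*g - 2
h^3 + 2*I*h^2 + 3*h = h*(h - I)*(h + 3*I)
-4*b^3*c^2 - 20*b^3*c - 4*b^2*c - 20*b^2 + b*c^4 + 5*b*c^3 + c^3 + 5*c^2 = (-2*b + c)*(2*b + c)*(c + 5)*(b*c + 1)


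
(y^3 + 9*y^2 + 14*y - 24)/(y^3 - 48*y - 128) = (y^2 + 5*y - 6)/(y^2 - 4*y - 32)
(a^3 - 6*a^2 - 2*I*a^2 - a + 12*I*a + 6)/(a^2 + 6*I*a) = (a^3 - 2*a^2*(3 + I) + a*(-1 + 12*I) + 6)/(a*(a + 6*I))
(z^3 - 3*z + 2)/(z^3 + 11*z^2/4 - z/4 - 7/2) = 4*(z - 1)/(4*z + 7)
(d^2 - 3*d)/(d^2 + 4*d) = (d - 3)/(d + 4)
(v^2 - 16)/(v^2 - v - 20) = (v - 4)/(v - 5)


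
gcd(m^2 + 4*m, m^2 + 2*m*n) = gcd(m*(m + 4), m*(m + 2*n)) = m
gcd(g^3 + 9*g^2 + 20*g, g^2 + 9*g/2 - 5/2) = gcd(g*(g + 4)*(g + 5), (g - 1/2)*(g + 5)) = g + 5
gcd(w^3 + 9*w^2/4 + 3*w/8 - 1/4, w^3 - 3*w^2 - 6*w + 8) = w + 2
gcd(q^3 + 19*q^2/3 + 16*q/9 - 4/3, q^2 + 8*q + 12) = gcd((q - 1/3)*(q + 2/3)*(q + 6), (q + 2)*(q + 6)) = q + 6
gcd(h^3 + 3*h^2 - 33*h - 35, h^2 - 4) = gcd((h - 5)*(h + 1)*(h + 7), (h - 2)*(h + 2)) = 1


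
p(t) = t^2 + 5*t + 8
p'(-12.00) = -19.00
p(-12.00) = 92.00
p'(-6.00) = -7.00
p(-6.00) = 14.00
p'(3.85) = 12.70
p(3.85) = 42.07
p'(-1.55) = 1.90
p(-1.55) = 2.65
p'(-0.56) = 3.88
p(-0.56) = 5.51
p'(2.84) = 10.68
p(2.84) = 30.27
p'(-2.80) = -0.60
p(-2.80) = 1.84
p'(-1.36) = 2.28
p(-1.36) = 3.05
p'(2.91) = 10.82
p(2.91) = 31.02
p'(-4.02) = -3.04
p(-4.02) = 4.06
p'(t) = 2*t + 5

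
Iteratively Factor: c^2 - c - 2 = (c + 1)*(c - 2)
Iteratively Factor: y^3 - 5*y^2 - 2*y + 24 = (y - 4)*(y^2 - y - 6) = (y - 4)*(y - 3)*(y + 2)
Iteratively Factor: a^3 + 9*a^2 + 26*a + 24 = (a + 4)*(a^2 + 5*a + 6) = (a + 3)*(a + 4)*(a + 2)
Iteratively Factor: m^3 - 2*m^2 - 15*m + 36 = (m - 3)*(m^2 + m - 12) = (m - 3)^2*(m + 4)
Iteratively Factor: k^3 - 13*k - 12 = (k + 3)*(k^2 - 3*k - 4) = (k - 4)*(k + 3)*(k + 1)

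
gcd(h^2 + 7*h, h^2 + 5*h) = h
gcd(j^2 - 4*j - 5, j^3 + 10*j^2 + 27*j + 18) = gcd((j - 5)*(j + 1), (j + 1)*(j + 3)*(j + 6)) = j + 1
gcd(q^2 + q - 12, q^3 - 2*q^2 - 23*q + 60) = q - 3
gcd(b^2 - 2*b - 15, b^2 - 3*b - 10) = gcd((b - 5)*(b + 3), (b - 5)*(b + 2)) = b - 5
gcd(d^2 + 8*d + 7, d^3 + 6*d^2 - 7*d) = d + 7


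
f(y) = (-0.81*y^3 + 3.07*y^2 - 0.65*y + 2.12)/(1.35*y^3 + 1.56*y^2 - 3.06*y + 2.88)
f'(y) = (-4.05*y^2 - 3.12*y + 3.06)*(-0.81*y^3 + 3.07*y^2 - 0.65*y + 2.12)/(1.35*y^3 + 1.56*y^2 - 3.06*y + 2.88)^2 + (-2.43*y^2 + 6.14*y - 0.65)/(1.35*y^3 + 1.56*y^2 - 3.06*y + 2.88) = (4.44089209850063e-16*y^5 - 5.4081*y^4 + 6.7122*y^3 - 23.9646*y^2 + 11.0688*y + 4.6152)/(1.8225*y^6 + 4.212*y^5 - 5.8284*y^4 - 1.7712*y^3 + 18.3492*y^2 - 17.6256*y + 8.2944)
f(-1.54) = 2.10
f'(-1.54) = -3.07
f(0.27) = 0.98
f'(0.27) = 1.24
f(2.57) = 0.25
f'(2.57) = -0.31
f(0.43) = 1.20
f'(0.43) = 1.38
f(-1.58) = 2.23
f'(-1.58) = -3.36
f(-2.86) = -6.68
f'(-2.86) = -14.35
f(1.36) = 0.98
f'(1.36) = -1.05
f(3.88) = -0.02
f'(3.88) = -0.13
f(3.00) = 0.13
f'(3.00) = -0.22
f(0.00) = 0.74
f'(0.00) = 0.56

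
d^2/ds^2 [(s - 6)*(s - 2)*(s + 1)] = 6*s - 14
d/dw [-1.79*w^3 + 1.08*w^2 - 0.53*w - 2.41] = -5.37*w^2 + 2.16*w - 0.53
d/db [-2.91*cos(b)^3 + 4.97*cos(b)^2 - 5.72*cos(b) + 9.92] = (8.73*cos(b)^2 - 9.94*cos(b) + 5.72)*sin(b)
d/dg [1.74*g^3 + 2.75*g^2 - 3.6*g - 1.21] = 5.22*g^2 + 5.5*g - 3.6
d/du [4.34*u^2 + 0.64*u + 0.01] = 8.68*u + 0.64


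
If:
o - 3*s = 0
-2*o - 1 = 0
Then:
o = -1/2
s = -1/6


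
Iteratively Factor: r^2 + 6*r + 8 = (r + 4)*(r + 2)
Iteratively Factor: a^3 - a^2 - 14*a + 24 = (a - 3)*(a^2 + 2*a - 8) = (a - 3)*(a - 2)*(a + 4)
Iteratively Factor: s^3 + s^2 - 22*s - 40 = (s + 2)*(s^2 - s - 20) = (s - 5)*(s + 2)*(s + 4)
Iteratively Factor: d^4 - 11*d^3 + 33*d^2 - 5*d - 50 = (d - 5)*(d^3 - 6*d^2 + 3*d + 10) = (d - 5)*(d + 1)*(d^2 - 7*d + 10) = (d - 5)^2*(d + 1)*(d - 2)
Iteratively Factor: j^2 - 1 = (j + 1)*(j - 1)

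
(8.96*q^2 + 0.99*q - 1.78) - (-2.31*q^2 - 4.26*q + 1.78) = 11.27*q^2 + 5.25*q - 3.56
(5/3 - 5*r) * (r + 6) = -5*r^2 - 85*r/3 + 10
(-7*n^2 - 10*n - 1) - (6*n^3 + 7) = -6*n^3 - 7*n^2 - 10*n - 8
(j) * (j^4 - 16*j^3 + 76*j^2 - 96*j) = j^5 - 16*j^4 + 76*j^3 - 96*j^2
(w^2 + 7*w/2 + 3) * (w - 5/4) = w^3 + 9*w^2/4 - 11*w/8 - 15/4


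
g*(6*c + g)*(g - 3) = 6*c*g^2 - 18*c*g + g^3 - 3*g^2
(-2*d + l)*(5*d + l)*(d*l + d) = -10*d^3*l - 10*d^3 + 3*d^2*l^2 + 3*d^2*l + d*l^3 + d*l^2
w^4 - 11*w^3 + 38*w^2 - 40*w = w*(w - 5)*(w - 4)*(w - 2)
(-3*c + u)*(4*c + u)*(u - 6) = -12*c^2*u + 72*c^2 + c*u^2 - 6*c*u + u^3 - 6*u^2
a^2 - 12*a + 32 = (a - 8)*(a - 4)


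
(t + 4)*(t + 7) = t^2 + 11*t + 28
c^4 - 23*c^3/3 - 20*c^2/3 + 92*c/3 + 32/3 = (c - 8)*(c - 2)*(c + 1/3)*(c + 2)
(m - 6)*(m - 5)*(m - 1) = m^3 - 12*m^2 + 41*m - 30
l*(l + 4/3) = l^2 + 4*l/3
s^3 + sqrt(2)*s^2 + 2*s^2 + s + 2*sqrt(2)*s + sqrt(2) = (s + 1)^2*(s + sqrt(2))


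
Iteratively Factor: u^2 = (u)*(u)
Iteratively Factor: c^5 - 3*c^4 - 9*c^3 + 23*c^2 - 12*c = (c - 1)*(c^4 - 2*c^3 - 11*c^2 + 12*c) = (c - 4)*(c - 1)*(c^3 + 2*c^2 - 3*c) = c*(c - 4)*(c - 1)*(c^2 + 2*c - 3) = c*(c - 4)*(c - 1)^2*(c + 3)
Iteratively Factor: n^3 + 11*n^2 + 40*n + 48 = (n + 3)*(n^2 + 8*n + 16) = (n + 3)*(n + 4)*(n + 4)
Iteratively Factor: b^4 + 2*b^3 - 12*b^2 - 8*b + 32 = (b - 2)*(b^3 + 4*b^2 - 4*b - 16) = (b - 2)*(b + 2)*(b^2 + 2*b - 8) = (b - 2)*(b + 2)*(b + 4)*(b - 2)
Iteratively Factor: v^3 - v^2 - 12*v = (v + 3)*(v^2 - 4*v) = (v - 4)*(v + 3)*(v)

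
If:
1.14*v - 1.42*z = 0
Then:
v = 1.24561403508772*z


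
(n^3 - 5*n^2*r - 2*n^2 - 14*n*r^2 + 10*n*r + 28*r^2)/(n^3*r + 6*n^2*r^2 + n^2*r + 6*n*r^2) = (n^3 - 5*n^2*r - 2*n^2 - 14*n*r^2 + 10*n*r + 28*r^2)/(n*r*(n^2 + 6*n*r + n + 6*r))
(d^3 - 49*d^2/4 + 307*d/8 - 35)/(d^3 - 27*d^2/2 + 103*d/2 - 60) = (d - 7/4)/(d - 3)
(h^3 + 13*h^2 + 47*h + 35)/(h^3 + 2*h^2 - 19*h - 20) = (h + 7)/(h - 4)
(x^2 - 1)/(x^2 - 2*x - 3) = (x - 1)/(x - 3)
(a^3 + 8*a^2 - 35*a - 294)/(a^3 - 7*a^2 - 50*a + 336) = (a + 7)/(a - 8)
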